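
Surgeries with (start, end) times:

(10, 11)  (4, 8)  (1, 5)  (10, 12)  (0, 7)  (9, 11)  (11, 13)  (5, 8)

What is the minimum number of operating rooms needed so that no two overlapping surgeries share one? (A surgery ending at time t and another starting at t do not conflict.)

Count concurrent intervals with a sweep; the peak is the room count.
Events (time:±→running): 0:+→1 1:+→2 4:+→3 … peak 3.

3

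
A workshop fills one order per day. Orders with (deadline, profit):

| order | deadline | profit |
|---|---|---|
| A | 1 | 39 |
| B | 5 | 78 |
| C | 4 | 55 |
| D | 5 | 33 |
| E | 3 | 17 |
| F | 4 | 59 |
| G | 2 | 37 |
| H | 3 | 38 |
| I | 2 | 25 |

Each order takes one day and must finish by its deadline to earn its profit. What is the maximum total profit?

Sort by profit descending; place each in the latest free slot ≤ its deadline.
By profit: B(d5,78), F(d4,59), C(d4,55), A(d1,39), H(d3,38), G(d2,37), D(d5,33), I(d2,25), E(d3,17)
B→slot 5; F→slot 4; C→slot 3; A→slot 1; H→slot 2; G skipped; D skipped; I skipped; E skipped.
Profit = 39 + 38 + 55 + 59 + 78 = 269

269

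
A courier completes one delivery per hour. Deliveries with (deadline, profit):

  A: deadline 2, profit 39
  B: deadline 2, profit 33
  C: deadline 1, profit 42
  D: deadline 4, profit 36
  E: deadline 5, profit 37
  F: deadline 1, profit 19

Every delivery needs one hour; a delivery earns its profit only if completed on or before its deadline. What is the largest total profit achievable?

154

By profit: C(d1,42), A(d2,39), E(d5,37), D(d4,36), B(d2,33), F(d1,19)
C→slot 1; A→slot 2; E→slot 5; D→slot 4; B skipped; F skipped.
Profit = 42 + 39 + 36 + 37 = 154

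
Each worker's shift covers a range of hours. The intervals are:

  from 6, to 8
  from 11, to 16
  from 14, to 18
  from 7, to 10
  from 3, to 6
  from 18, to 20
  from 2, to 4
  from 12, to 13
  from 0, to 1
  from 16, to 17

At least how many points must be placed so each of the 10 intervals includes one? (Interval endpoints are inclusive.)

Process intervals by earliest right end; each time one isn't hit yet, stab at its right endpoint.
Sorted: [0,1] [2,4] [3,6] [6,8] [7,10] [12,13] [11,16] [16,17] [14,18] [18,20]
{[0,1]} hit by 1; {[2,4],[3,6]} hit by 4; {[6,8],[7,10]} hit by 8; {[12,13],[11,16]} hit by 13; {[16,17],[14,18]} hit by 17; {[18,20]} hit by 20.
Points: 1, 4, 8, 13, 17, 20 (6 total).

6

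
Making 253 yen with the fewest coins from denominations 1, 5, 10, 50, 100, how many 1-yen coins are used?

Greedy: take as many of the largest coin as possible, then repeat with the remainder.
253 − 2×100→53 − 1×50→3 − 3×1→0
Count of 1: 3

3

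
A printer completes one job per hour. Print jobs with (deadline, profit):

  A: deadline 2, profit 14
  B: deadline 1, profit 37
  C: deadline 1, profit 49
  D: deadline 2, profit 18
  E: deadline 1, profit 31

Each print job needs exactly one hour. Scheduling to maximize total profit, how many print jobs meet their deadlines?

Take jobs in profit order; each goes to the latest open slot no later than its deadline.
Profit order: C=49 B=37 E=31 D=18 A=14
Assign: C→slot 1, B skipped, E skipped, D→slot 2, A skipped.
Slots: [1:C] [2:D]
2 of 5 scheduled.

2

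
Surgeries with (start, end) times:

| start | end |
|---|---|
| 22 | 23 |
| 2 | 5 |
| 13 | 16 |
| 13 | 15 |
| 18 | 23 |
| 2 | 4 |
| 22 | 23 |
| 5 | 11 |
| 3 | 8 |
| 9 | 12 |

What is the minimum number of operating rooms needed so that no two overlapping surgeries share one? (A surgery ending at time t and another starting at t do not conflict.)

3

Count concurrent intervals with a sweep; the peak is the room count.
Events (time:±→running): 2:+→1 2:+→2 3:+→3 … peak 3.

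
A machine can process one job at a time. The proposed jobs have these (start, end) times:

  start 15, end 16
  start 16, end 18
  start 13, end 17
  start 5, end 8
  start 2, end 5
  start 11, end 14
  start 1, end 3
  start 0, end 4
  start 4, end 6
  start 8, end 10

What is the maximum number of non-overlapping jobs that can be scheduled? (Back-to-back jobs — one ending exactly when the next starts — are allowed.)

Sorted by end: (1,3)  (0,4)  (2,5)  (4,6)  (5,8)  (8,10)  (11,14)  (15,16)  (13,17)  (16,18)
take (1,3); skip (2,5); take (4,6); skip (5,8); take (8,10); take (11,14); take (15,16); skip (13,17); take (16,18).
Selected 6 jobs.

6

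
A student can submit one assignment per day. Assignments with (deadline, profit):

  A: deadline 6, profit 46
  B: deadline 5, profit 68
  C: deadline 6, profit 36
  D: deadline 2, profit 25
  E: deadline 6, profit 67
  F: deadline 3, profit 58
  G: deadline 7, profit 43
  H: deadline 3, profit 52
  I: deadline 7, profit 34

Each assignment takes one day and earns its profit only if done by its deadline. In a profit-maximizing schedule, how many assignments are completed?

7

Sort by profit descending; place each in the latest free slot ≤ its deadline.
Profit order: B=68 E=67 F=58 H=52 A=46 G=43 C=36 I=34 D=25
Assign: B→slot 5, E→slot 6, F→slot 3, H→slot 2, A→slot 4, G→slot 7, C→slot 1, I skipped, D skipped.
Slots: [1:C] [2:H] [3:F] [4:A] [5:B] [6:E] [7:G]
7 of 9 scheduled.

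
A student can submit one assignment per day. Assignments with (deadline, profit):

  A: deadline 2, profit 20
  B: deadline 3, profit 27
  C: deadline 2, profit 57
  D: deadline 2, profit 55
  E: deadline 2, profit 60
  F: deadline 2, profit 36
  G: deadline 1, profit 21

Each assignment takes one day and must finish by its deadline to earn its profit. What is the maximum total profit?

144

By profit: E(d2,60), C(d2,57), D(d2,55), F(d2,36), B(d3,27), G(d1,21), A(d2,20)
E→slot 2; C→slot 1; D skipped; F skipped; B→slot 3; G skipped; A skipped.
Profit = 57 + 60 + 27 = 144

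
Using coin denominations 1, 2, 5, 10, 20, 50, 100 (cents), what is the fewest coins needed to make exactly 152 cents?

152 = 1×100 + 1×50 + 1×2
Total coins = 1 + 1 + 1 = 3

3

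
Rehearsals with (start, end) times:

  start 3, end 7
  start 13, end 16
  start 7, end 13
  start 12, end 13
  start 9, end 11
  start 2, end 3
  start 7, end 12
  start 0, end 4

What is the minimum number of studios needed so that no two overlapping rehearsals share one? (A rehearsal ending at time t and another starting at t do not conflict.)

Events (time:±→running): 0:+→1 2:+→2 3:-→1 3:+→2 4:-→1 7:-→0 7:+→1 7:+→2 9:+→3 … peak 3.

3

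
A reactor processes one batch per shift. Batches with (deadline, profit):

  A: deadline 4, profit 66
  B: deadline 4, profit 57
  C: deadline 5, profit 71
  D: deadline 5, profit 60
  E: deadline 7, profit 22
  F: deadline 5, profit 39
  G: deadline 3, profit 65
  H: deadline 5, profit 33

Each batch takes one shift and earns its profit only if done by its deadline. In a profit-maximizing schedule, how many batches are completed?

Sort by profit descending; place each in the latest free slot ≤ its deadline.
Profit order: C=71 A=66 G=65 D=60 B=57 F=39 H=33 E=22
Assign: C→slot 5, A→slot 4, G→slot 3, D→slot 2, B→slot 1, F skipped, H skipped, E→slot 7.
Slots: [1:B] [2:D] [3:G] [4:A] [5:C] [7:E]
6 of 8 scheduled.

6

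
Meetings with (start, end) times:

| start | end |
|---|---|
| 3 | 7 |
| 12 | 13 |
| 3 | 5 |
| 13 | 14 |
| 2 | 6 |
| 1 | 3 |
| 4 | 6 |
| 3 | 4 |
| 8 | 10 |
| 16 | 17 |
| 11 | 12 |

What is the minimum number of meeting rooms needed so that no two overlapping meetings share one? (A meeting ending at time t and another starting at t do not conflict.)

The answer is the maximum number of intervals overlapping at any instant.
Events (time:±→running): 1:+→1 2:+→2 3:-→1 3:+→2 3:+→3 3:+→4 … peak 4.

4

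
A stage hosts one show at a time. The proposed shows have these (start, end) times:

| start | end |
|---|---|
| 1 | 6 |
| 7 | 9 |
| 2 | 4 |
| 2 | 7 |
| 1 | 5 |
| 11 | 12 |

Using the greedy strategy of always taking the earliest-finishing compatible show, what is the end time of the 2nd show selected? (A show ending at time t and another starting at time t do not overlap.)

9

Greedy by earliest finish: after sorting by end time, pick each interval compatible with the last pick.
Sorted by end: (2,4)  (1,5)  (1,6)  (2,7)  (7,9)  (11,12)
take (2,4); skip (1,6); take (7,9); take (11,12).
Selected: (2,4) (7,9) (11,12)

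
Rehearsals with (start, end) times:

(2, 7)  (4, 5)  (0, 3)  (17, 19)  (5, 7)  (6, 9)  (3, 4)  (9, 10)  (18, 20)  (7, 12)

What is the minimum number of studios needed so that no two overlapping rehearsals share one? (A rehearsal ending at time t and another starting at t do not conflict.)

3

Events (time:±→running): 0:+→1 2:+→2 3:-→1 3:+→2 4:-→1 4:+→2 5:-→1 5:+→2 6:+→3 … peak 3.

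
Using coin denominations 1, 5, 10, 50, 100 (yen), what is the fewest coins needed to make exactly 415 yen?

415 = 4×100 + 1×10 + 1×5
Total coins = 4 + 1 + 1 = 6

6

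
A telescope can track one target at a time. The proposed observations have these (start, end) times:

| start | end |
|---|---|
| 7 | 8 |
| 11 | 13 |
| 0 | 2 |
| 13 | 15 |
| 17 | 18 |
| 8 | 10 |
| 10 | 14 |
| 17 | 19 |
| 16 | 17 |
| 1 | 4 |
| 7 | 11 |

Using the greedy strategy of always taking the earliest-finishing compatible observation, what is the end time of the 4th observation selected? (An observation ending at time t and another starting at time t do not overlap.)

13

Order by finish time; keep every interval that doesn't clash with the previous kept one.
By end time: (0,2), (1,4), (7,8), (8,10), (7,11), (11,13), (10,14), (13,15), (16,17), (17,18), (17,19).
Pick (0,2); next start ≥ 2 → (7,8); next start ≥ 8 → (8,10); next start ≥ 10 → (11,13); next start ≥ 13 → (13,15); next start ≥ 15 → (16,17); next start ≥ 17 → (17,18).
Selected: (0,2) (7,8) (8,10) (11,13) (13,15) (16,17) (17,18)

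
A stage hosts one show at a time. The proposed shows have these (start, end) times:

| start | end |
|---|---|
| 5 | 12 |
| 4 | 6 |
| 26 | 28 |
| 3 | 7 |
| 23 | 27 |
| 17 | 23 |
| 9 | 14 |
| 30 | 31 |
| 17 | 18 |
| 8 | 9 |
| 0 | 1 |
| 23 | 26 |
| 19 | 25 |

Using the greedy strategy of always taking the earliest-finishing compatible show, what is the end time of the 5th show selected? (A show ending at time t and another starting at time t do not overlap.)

18

Greedy by earliest finish: after sorting by end time, pick each interval compatible with the last pick.
Sorted by end: (0,1)  (4,6)  (3,7)  (8,9)  (5,12)  (9,14)  (17,18)  (17,23)  (19,25)  (23,26)  (23,27)  (26,28)  (30,31)
take (0,1); take (4,6); skip (3,7); take (8,9); skip (5,12); take (9,14); take (17,18); skip (17,23); take (19,25); skip (23,27); take (26,28); take (30,31).
Selected: (0,1) (4,6) (8,9) (9,14) (17,18) (19,25) (26,28) (30,31)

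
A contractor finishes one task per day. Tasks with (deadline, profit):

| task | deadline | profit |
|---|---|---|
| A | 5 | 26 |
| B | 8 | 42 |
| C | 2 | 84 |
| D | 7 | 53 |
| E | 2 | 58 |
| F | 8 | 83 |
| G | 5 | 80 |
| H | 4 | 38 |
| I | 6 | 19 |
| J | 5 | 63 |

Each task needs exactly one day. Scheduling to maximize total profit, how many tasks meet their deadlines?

Profit order: C=84 F=83 G=80 J=63 E=58 D=53 B=42 H=38 A=26 I=19
Assign: C→slot 2, F→slot 8, G→slot 5, J→slot 4, E→slot 1, D→slot 7, B→slot 6, H→slot 3, A skipped, I skipped.
Slots: [1:E] [2:C] [3:H] [4:J] [5:G] [6:B] [7:D] [8:F]
8 of 10 scheduled.

8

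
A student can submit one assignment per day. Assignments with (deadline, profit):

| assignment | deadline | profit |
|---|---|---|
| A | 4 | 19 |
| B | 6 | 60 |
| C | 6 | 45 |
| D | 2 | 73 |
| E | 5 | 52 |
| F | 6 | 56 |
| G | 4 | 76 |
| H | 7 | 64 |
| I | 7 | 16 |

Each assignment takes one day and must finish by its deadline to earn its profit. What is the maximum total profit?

Sort by profit descending; place each in the latest free slot ≤ its deadline.
By profit: G(d4,76), D(d2,73), H(d7,64), B(d6,60), F(d6,56), E(d5,52), C(d6,45), A(d4,19), I(d7,16)
G→slot 4; D→slot 2; H→slot 7; B→slot 6; F→slot 5; E→slot 3; C→slot 1; A skipped; I skipped.
Profit = 45 + 73 + 52 + 76 + 56 + 60 + 64 = 426

426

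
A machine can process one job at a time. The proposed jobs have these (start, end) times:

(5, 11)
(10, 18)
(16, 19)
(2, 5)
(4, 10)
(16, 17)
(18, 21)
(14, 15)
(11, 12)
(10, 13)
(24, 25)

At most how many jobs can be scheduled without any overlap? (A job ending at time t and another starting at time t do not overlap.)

7

Sort by end time and greedily take each interval whose start is ≥ the last chosen end.
Sorted by end: (2,5)  (4,10)  (5,11)  (11,12)  (10,13)  (14,15)  (16,17)  (10,18)  (16,19)  (18,21)  (24,25)
take (2,5); skip (4,10); take (5,11); take (11,12); take (14,15); take (16,17); skip (10,18); take (18,21); take (24,25).
Selected 7 jobs.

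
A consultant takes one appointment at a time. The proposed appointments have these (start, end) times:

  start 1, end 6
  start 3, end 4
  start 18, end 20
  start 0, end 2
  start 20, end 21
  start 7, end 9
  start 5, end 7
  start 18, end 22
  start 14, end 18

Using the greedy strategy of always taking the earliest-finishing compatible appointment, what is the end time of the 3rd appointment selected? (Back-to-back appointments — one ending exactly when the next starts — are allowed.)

7

Order by finish time; keep every interval that doesn't clash with the previous kept one.
Sorted by end: (0,2)  (3,4)  (1,6)  (5,7)  (7,9)  (14,18)  (18,20)  (20,21)  (18,22)
take (0,2); take (3,4); take (5,7); take (7,9); take (14,18); take (18,20); take (20,21); skip (18,22).
Selected: (0,2) (3,4) (5,7) (7,9) (14,18) (18,20) (20,21)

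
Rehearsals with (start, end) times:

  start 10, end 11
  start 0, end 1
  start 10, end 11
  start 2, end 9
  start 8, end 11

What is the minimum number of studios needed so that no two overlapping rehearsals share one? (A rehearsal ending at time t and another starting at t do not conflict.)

3

Count concurrent intervals with a sweep; the peak is the room count.
starts: [0, 2, 8, 10, 10]
ends:   [1, 9, 11, 11, 11]
s0→1 e1→0 s2→1 s8→2 e9→1 s10→2 s10→3  — peak 3.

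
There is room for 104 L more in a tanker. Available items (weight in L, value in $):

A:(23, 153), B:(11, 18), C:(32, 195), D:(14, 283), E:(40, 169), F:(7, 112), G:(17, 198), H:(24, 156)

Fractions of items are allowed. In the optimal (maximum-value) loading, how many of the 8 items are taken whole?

5

Order: D (283/14=20.21) > F (112/7=16.00) > G (198/17=11.65) > A (153/23=6.65) > H (156/24=6.50) > C (195/32=6.09) > E (169/40=4.22) > B (18/11=1.64)
Fill: take D (14 @ 283) → take F (7 @ 112) → take G (17 @ 198) → take A (23 @ 153) → take H (24 @ 156) → take 19/32 of C → 115.78; 104/104 used.
5 item(s) taken whole; one partial (take 19/32 of C).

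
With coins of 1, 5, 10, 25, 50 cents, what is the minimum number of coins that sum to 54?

54 − 1×50→4 − 4×1→0
Total coins = 1 + 4 = 5

5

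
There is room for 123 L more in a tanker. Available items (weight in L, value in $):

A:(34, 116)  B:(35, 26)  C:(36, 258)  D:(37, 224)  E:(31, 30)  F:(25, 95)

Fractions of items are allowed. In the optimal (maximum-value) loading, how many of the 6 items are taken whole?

Ratios (sorted): C 7.17, D 6.05, F 3.80, A 3.41, E 0.97, B 0.74
take C (36 @ 258); take D (37 @ 224); take F (25 @ 95); take 25/34 of A → 85.29. Capacity used 123/123.
3 item(s) taken whole; one partial (take 25/34 of A).

3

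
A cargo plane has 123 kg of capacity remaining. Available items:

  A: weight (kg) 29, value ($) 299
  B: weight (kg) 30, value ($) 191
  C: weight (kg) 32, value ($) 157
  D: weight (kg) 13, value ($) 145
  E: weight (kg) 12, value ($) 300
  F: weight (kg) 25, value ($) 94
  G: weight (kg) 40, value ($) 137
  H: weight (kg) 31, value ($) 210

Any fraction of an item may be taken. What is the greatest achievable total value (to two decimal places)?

Greedy by value/weight ratio, highest first.
Ratios (sorted): E 25.00, D 11.15, A 10.31, H 6.77, B 6.37, C 4.91, F 3.76, G 3.42
take E (12 @ 300); take D (13 @ 145); take A (29 @ 299); take H (31 @ 210); take B (30 @ 191); take 8/32 of C → 39.25. Capacity used 123/123.
Total value = 1184.25

1184.25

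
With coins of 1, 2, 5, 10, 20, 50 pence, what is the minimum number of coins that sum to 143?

6

Use the largest denomination that fits, subtract, and repeat.
143 − 2×50→43 − 2×20→3 − 1×2→1 − 1×1→0
Total coins = 2 + 2 + 1 + 1 = 6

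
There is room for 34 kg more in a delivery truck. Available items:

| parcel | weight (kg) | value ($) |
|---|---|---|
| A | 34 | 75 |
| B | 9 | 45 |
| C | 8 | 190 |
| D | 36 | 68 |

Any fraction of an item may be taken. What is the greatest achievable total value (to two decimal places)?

Sort by value per unit weight and fill in that order.
Ratios (sorted): C 23.75, B 5.00, A 2.21, D 1.89
take C (8 @ 190); take B (9 @ 45); take 17/34 of A → 37.50. Capacity used 34/34.
Total value = 272.50

272.50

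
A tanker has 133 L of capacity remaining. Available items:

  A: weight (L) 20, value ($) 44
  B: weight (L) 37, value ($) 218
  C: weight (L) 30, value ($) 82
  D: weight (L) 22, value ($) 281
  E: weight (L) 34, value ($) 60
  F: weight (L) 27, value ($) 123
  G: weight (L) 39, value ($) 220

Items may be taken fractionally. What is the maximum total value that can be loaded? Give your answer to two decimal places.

863.87

Order: D (281/22=12.77) > B (218/37=5.89) > G (220/39=5.64) > F (123/27=4.56) > C (82/30=2.73) > A (44/20=2.20) > E (60/34=1.76)
Fill: take D (22 @ 281) → take B (37 @ 218) → take G (39 @ 220) → take F (27 @ 123) → take 8/30 of C → 21.87; 133/133 used.
Total value = 863.87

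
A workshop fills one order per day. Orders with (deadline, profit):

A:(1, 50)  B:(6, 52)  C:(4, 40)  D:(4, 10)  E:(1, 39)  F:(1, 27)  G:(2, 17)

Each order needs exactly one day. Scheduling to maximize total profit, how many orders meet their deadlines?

By profit: B(d6,52), A(d1,50), C(d4,40), E(d1,39), F(d1,27), G(d2,17), D(d4,10)
B→slot 6; A→slot 1; C→slot 4; E skipped; F skipped; G→slot 2; D→slot 3.
5 of 7 scheduled.

5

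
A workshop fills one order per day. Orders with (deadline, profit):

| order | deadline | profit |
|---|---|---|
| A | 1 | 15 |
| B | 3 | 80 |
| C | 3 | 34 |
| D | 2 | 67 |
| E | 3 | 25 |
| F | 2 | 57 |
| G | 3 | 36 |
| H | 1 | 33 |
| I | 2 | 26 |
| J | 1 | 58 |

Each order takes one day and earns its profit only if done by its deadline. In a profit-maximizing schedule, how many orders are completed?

3

Profit order: B=80 D=67 J=58 F=57 G=36 C=34 H=33 I=26 E=25 A=15
Assign: B→slot 3, D→slot 2, J→slot 1, F skipped, G skipped, C skipped, H skipped, I skipped, E skipped, A skipped.
Slots: [1:J] [2:D] [3:B]
3 of 10 scheduled.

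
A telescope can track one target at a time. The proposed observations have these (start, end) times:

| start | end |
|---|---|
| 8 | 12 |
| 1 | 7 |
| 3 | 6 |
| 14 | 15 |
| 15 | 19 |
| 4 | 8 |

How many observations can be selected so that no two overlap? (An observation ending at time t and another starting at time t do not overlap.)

Order by finish time; keep every interval that doesn't clash with the previous kept one.
By end time: (3,6), (1,7), (4,8), (8,12), (14,15), (15,19).
Pick (3,6); next start ≥ 6 → (8,12); next start ≥ 12 → (14,15); next start ≥ 15 → (15,19).
Selected 4 observations.

4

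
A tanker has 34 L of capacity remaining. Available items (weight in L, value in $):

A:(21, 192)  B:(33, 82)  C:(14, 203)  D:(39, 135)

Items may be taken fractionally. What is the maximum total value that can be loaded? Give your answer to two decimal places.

Greedy by value/weight ratio, highest first.
Ratios (sorted): C 14.50, A 9.14, D 3.46, B 2.48
take C (14 @ 203); take 20/21 of A → 182.86. Capacity used 34/34.
Total value = 385.86

385.86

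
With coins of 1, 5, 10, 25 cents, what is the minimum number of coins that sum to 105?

5

105 − 4×25→5 − 1×5→0
Total coins = 4 + 1 = 5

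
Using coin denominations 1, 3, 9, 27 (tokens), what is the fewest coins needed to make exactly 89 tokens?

Use the largest denomination that fits, subtract, and repeat.
89 − 3×27→8 − 2×3→2 − 2×1→0
Total coins = 3 + 2 + 2 = 7

7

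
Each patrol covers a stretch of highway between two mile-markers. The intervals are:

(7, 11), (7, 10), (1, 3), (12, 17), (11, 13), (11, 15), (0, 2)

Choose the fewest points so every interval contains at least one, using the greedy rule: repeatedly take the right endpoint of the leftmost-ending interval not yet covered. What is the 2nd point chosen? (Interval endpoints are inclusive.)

10

Sort by right endpoint; whenever an interval is uncovered, place a point at its right end.
Sorted: [0,2] [1,3] [7,10] [7,11] [11,13] [11,15] [12,17]
{[0,2],[1,3]} hit by 2; {[7,10],[7,11]} hit by 10; {[11,13],[11,15],[12,17]} hit by 13.
Points: 2, 10, 13 (3 total).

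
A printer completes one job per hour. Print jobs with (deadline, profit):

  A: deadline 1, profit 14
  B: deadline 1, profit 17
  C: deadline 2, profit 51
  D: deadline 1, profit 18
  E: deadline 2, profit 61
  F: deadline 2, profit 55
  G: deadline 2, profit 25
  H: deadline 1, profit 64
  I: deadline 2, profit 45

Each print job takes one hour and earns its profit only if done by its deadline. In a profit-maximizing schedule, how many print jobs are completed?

Profit order: H=64 E=61 F=55 C=51 I=45 G=25 D=18 B=17 A=14
Assign: H→slot 1, E→slot 2, F skipped, C skipped, I skipped, G skipped, D skipped, B skipped, A skipped.
Slots: [1:H] [2:E]
2 of 9 scheduled.

2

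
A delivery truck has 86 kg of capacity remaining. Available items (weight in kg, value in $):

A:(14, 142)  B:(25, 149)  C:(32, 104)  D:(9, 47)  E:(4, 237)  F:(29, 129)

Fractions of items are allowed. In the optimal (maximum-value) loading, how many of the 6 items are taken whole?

5

Sort by value per unit weight and fill in that order.
Ratios (sorted): E 59.25, A 10.14, B 5.96, D 5.22, F 4.45, C 3.25
take E (4 @ 237); take A (14 @ 142); take B (25 @ 149); take D (9 @ 47); take F (29 @ 129); take 5/32 of C → 16.25. Capacity used 86/86.
5 item(s) taken whole; one partial (take 5/32 of C).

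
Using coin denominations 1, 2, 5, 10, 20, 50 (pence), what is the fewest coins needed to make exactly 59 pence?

Use the largest denomination that fits, subtract, and repeat.
59 − 1×50→9 − 1×5→4 − 2×2→0
Total coins = 1 + 1 + 2 = 4

4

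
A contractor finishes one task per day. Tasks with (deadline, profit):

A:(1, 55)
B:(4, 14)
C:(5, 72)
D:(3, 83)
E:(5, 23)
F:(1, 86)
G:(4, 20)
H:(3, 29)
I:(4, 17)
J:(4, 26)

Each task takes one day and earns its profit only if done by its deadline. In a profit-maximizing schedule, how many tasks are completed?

Take jobs in profit order; each goes to the latest open slot no later than its deadline.
Profit order: F=86 D=83 C=72 A=55 H=29 J=26 E=23 G=20 I=17 B=14
Assign: F→slot 1, D→slot 3, C→slot 5, A skipped, H→slot 2, J→slot 4, E skipped, G skipped, I skipped, B skipped.
Slots: [1:F] [2:H] [3:D] [4:J] [5:C]
5 of 10 scheduled.

5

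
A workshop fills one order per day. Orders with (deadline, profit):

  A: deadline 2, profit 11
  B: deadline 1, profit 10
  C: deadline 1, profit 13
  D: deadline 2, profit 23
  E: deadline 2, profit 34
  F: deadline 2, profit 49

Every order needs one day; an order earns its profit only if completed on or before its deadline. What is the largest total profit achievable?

By profit: F(d2,49), E(d2,34), D(d2,23), C(d1,13), A(d2,11), B(d1,10)
F→slot 2; E→slot 1; D skipped; C skipped; A skipped; B skipped.
Profit = 34 + 49 = 83

83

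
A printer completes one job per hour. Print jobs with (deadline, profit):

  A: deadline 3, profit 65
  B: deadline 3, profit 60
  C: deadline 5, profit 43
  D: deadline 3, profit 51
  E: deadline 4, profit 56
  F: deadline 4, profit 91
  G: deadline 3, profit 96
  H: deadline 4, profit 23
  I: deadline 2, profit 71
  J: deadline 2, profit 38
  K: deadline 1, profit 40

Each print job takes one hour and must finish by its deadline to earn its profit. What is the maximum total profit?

366

By profit: G(d3,96), F(d4,91), I(d2,71), A(d3,65), B(d3,60), E(d4,56), D(d3,51), C(d5,43), K(d1,40), J(d2,38), H(d4,23)
G→slot 3; F→slot 4; I→slot 2; A→slot 1; B skipped; E skipped; D skipped; C→slot 5; K skipped; J skipped; H skipped.
Profit = 65 + 71 + 96 + 91 + 43 = 366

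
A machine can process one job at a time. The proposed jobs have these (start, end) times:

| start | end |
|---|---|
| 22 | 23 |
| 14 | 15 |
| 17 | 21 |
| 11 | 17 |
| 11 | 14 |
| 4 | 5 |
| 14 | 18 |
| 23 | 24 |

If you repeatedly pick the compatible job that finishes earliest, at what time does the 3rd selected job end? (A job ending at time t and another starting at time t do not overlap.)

Greedy by earliest finish: after sorting by end time, pick each interval compatible with the last pick.
Sorted by end: (4,5)  (11,14)  (14,15)  (11,17)  (14,18)  (17,21)  (22,23)  (23,24)
take (4,5); take (11,14); take (14,15); take (17,21); take (22,23); take (23,24).
Selected: (4,5) (11,14) (14,15) (17,21) (22,23) (23,24)

15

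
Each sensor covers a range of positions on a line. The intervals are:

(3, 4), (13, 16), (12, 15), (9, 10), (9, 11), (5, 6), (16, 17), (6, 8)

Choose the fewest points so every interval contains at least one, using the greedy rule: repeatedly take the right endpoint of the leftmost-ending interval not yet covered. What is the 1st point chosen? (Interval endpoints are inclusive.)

4

Process intervals by earliest right end; each time one isn't hit yet, stab at its right endpoint.
Sorted: [3,4] [5,6] [6,8] [9,10] [9,11] [12,15] [13,16] [16,17]
{[3,4]} hit by 4; {[5,6],[6,8]} hit by 6; {[9,10],[9,11]} hit by 10; {[12,15],[13,16]} hit by 15; {[16,17]} hit by 17.
Points: 4, 6, 10, 15, 17 (5 total).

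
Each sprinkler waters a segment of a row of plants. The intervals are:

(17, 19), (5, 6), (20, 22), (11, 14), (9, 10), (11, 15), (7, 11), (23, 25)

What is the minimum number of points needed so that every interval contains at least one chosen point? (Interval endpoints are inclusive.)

Process intervals by earliest right end; each time one isn't hit yet, stab at its right endpoint.
By right end: [5,6]  [9,10]  [7,11]  [11,14]  [11,15]  [17,19]  [20,22]  [23,25]
[5,6] uncovered → point at 6; [9,10] uncovered → point at 10; [11,14] uncovered → point at 14; [17,19] uncovered → point at 19; [20,22] uncovered → point at 22; [23,25] uncovered → point at 25.
Points: 6, 10, 14, 19, 22, 25 (6 total).

6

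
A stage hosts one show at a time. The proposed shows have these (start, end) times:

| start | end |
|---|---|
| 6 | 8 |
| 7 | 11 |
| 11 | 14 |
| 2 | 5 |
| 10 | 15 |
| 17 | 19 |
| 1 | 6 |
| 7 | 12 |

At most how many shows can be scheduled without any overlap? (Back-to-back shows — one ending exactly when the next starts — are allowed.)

4

Sort by end time and greedily take each interval whose start is ≥ the last chosen end.
By end time: (2,5), (1,6), (6,8), (7,11), (7,12), (11,14), (10,15), (17,19).
Pick (2,5); next start ≥ 5 → (6,8); next start ≥ 8 → (11,14); next start ≥ 14 → (17,19).
Selected 4 shows.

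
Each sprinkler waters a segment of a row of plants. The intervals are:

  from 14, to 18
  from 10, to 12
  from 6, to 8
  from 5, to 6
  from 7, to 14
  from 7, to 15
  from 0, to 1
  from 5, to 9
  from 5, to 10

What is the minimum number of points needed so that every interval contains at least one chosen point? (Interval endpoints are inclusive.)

Sort by right endpoint; whenever an interval is uncovered, place a point at its right end.
By right end: [0,1]  [5,6]  [6,8]  [5,9]  [5,10]  [10,12]  [7,14]  [7,15]  [14,18]
[0,1] uncovered → point at 1; [5,6] uncovered → point at 6; [10,12] uncovered → point at 12; [14,18] uncovered → point at 18.
Points: 1, 6, 12, 18 (4 total).

4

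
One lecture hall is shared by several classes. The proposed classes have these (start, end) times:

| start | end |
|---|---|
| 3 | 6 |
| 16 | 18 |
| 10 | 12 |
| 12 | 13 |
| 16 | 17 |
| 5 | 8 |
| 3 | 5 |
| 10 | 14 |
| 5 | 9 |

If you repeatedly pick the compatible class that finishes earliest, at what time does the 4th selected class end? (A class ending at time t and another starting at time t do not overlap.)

Sorted by end: (3,5)  (3,6)  (5,8)  (5,9)  (10,12)  (12,13)  (10,14)  (16,17)  (16,18)
take (3,5); take (5,8); take (10,12); take (12,13); skip (10,14); take (16,17).
Selected: (3,5) (5,8) (10,12) (12,13) (16,17)

13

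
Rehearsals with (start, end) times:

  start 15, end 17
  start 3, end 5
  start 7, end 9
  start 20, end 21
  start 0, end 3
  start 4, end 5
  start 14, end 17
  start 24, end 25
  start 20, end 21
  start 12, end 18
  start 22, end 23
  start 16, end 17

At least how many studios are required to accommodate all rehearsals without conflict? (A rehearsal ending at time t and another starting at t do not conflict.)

4

Count concurrent intervals with a sweep; the peak is the room count.
starts: [0, 3, 4, 7, 12, 14, 15, 16, 20, 20, 22, 24]
ends:   [3, 5, 5, 9, 17, 17, 17, 18, 21, 21, 23, 25]
s0→1 e3→0 s3→1 s4→2 e5→1 e5→0 s7→1 e9→0 s12→1 s14→2 s15→3 s16→4  — peak 4.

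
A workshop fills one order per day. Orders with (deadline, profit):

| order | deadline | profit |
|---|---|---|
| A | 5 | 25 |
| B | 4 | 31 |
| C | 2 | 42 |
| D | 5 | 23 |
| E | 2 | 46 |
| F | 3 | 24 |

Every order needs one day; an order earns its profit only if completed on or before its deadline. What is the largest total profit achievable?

168

Sort by profit descending; place each in the latest free slot ≤ its deadline.
Profit order: E=46 C=42 B=31 A=25 F=24 D=23
Assign: E→slot 2, C→slot 1, B→slot 4, A→slot 5, F→slot 3, D skipped.
Slots: [1:C] [2:E] [3:F] [4:B] [5:A]
Profit = 42 + 46 + 24 + 31 + 25 = 168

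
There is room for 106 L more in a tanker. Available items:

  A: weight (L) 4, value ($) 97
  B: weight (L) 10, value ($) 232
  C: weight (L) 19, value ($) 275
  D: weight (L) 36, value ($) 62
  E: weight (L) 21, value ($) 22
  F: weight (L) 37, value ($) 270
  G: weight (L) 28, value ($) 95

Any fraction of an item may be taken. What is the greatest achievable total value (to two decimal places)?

982.78

Order: A (97/4=24.25) > B (232/10=23.20) > C (275/19=14.47) > F (270/37=7.30) > G (95/28=3.39) > D (62/36=1.72) > E (22/21=1.05)
Fill: take A (4 @ 97) → take B (10 @ 232) → take C (19 @ 275) → take F (37 @ 270) → take G (28 @ 95) → take 8/36 of D → 13.78; 106/106 used.
Total value = 982.78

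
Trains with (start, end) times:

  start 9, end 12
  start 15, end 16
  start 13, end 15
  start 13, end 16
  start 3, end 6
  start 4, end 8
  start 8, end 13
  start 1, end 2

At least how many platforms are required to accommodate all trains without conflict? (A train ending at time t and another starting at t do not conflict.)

Count concurrent intervals with a sweep; the peak is the room count.
starts: [1, 3, 4, 8, 9, 13, 13, 15]
ends:   [2, 6, 8, 12, 13, 15, 16, 16]
s1→1 e2→0 s3→1 s4→2  — peak 2.

2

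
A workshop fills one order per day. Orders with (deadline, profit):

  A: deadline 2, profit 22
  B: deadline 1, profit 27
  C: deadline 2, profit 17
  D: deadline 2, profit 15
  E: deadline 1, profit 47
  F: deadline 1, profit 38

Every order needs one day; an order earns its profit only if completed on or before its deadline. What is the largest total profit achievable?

69

By profit: E(d1,47), F(d1,38), B(d1,27), A(d2,22), C(d2,17), D(d2,15)
E→slot 1; F skipped; B skipped; A→slot 2; C skipped; D skipped.
Profit = 47 + 22 = 69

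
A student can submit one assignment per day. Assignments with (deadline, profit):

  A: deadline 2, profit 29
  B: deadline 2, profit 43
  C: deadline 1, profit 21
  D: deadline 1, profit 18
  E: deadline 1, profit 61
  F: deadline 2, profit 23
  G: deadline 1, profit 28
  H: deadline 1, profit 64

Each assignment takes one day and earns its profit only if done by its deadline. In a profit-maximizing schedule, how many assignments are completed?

2

By profit: H(d1,64), E(d1,61), B(d2,43), A(d2,29), G(d1,28), F(d2,23), C(d1,21), D(d1,18)
H→slot 1; E skipped; B→slot 2; A skipped; G skipped; F skipped; C skipped; D skipped.
2 of 8 scheduled.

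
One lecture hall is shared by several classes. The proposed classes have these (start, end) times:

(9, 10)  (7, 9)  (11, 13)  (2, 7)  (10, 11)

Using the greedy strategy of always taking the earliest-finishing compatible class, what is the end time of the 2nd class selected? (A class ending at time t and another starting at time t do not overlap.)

Sort by end time and greedily take each interval whose start is ≥ the last chosen end.
By end time: (2,7), (7,9), (9,10), (10,11), (11,13).
Pick (2,7); next start ≥ 7 → (7,9); next start ≥ 9 → (9,10); next start ≥ 10 → (10,11); next start ≥ 11 → (11,13).
Selected: (2,7) (7,9) (9,10) (10,11) (11,13)

9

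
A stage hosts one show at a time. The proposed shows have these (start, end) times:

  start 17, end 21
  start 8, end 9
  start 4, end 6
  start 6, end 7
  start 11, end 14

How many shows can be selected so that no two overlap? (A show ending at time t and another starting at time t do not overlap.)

Sorted by end: (4,6)  (6,7)  (8,9)  (11,14)  (17,21)
take (4,6); take (6,7); take (8,9); take (11,14); take (17,21).
Selected 5 shows.

5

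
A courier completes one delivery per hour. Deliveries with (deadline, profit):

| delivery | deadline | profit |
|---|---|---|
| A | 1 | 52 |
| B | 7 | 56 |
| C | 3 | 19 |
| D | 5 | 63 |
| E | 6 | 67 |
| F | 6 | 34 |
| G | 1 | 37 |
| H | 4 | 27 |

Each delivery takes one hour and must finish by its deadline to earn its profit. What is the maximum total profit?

318

Sort by profit descending; place each in the latest free slot ≤ its deadline.
By profit: E(d6,67), D(d5,63), B(d7,56), A(d1,52), G(d1,37), F(d6,34), H(d4,27), C(d3,19)
E→slot 6; D→slot 5; B→slot 7; A→slot 1; G skipped; F→slot 4; H→slot 3; C→slot 2.
Profit = 52 + 19 + 27 + 34 + 63 + 67 + 56 = 318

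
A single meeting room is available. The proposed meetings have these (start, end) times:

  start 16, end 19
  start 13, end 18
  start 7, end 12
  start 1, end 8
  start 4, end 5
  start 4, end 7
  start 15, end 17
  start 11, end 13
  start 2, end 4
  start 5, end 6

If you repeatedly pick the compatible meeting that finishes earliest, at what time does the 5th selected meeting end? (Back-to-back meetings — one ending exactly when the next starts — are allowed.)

17

Sort by end time and greedily take each interval whose start is ≥ the last chosen end.
By end time: (2,4), (4,5), (5,6), (4,7), (1,8), (7,12), (11,13), (15,17), (13,18), (16,19).
Pick (2,4); next start ≥ 4 → (4,5); next start ≥ 5 → (5,6); next start ≥ 6 → (7,12); next start ≥ 12 → (15,17).
Selected: (2,4) (4,5) (5,6) (7,12) (15,17)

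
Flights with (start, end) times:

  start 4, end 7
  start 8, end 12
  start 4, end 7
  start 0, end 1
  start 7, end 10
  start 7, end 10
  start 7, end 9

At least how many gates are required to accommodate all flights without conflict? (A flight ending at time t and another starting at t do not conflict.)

4

Count concurrent intervals with a sweep; the peak is the room count.
starts: [0, 4, 4, 7, 7, 7, 8]
ends:   [1, 7, 7, 9, 10, 10, 12]
s0→1 e1→0 s4→1 s4→2 e7→1 e7→0 s7→1 s7→2 s7→3 s8→4  — peak 4.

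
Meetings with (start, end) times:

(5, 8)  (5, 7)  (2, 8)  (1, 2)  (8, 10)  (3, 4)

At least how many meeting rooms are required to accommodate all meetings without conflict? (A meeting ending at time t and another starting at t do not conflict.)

Events (time:±→running): 1:+→1 2:-→0 2:+→1 3:+→2 4:-→1 5:+→2 5:+→3 … peak 3.

3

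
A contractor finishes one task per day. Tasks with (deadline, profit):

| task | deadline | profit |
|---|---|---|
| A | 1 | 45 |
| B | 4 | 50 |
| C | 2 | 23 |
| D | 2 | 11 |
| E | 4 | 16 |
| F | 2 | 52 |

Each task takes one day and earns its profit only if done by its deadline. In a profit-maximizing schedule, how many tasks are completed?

4

Sort by profit descending; place each in the latest free slot ≤ its deadline.
Profit order: F=52 B=50 A=45 C=23 E=16 D=11
Assign: F→slot 2, B→slot 4, A→slot 1, C skipped, E→slot 3, D skipped.
Slots: [1:A] [2:F] [3:E] [4:B]
4 of 6 scheduled.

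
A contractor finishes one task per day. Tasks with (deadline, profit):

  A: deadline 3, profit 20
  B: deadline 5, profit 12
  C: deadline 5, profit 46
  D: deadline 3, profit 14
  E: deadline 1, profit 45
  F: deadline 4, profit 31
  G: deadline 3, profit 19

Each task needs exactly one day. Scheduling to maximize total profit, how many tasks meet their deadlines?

Take jobs in profit order; each goes to the latest open slot no later than its deadline.
Profit order: C=46 E=45 F=31 A=20 G=19 D=14 B=12
Assign: C→slot 5, E→slot 1, F→slot 4, A→slot 3, G→slot 2, D skipped, B skipped.
Slots: [1:E] [2:G] [3:A] [4:F] [5:C]
5 of 7 scheduled.

5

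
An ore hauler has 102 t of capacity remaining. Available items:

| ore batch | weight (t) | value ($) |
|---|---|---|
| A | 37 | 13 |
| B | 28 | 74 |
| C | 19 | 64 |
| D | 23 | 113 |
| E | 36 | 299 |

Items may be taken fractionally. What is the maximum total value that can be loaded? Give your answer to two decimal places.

Order: E (299/36=8.31) > D (113/23=4.91) > C (64/19=3.37) > B (74/28=2.64) > A (13/37=0.35)
Fill: take E (36 @ 299) → take D (23 @ 113) → take C (19 @ 64) → take 24/28 of B → 63.43; 102/102 used.
Total value = 539.43

539.43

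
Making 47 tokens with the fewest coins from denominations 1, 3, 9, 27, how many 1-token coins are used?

47 = 1×27 + 2×9 + 2×1
Count of 1: 2

2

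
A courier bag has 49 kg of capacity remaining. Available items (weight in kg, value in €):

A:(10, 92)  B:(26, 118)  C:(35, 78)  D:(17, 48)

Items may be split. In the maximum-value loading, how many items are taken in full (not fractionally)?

Ratios (sorted): A 9.20, B 4.54, D 2.82, C 2.23
take A (10 @ 92); take B (26 @ 118); take 13/17 of D → 36.71. Capacity used 49/49.
2 item(s) taken whole; one partial (take 13/17 of D).

2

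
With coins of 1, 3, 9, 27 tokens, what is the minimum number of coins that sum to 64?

64 = 2×27 + 1×9 + 1×1
Total coins = 2 + 1 + 1 = 4

4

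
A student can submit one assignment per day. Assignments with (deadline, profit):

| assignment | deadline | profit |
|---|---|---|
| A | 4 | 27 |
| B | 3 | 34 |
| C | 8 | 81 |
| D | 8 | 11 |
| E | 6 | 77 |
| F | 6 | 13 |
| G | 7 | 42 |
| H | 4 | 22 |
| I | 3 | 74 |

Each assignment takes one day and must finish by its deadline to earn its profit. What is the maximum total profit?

370

Profit order: C=81 E=77 I=74 G=42 B=34 A=27 H=22 F=13 D=11
Assign: C→slot 8, E→slot 6, I→slot 3, G→slot 7, B→slot 2, A→slot 4, H→slot 1, F→slot 5, D skipped.
Slots: [1:H] [2:B] [3:I] [4:A] [5:F] [6:E] [7:G] [8:C]
Profit = 22 + 34 + 74 + 27 + 13 + 77 + 42 + 81 = 370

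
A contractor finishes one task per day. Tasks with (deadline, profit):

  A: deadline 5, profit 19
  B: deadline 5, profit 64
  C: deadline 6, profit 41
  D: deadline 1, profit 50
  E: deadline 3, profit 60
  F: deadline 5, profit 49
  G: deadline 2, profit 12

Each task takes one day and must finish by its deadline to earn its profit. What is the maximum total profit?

283

By profit: B(d5,64), E(d3,60), D(d1,50), F(d5,49), C(d6,41), A(d5,19), G(d2,12)
B→slot 5; E→slot 3; D→slot 1; F→slot 4; C→slot 6; A→slot 2; G skipped.
Profit = 50 + 19 + 60 + 49 + 64 + 41 = 283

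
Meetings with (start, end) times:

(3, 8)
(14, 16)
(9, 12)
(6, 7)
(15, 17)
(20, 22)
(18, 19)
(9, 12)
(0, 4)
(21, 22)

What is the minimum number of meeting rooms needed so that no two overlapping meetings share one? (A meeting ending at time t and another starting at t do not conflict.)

starts: [0, 3, 6, 9, 9, 14, 15, 18, 20, 21]
ends:   [4, 7, 8, 12, 12, 16, 17, 19, 22, 22]
s0→1 s3→2  — peak 2.

2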